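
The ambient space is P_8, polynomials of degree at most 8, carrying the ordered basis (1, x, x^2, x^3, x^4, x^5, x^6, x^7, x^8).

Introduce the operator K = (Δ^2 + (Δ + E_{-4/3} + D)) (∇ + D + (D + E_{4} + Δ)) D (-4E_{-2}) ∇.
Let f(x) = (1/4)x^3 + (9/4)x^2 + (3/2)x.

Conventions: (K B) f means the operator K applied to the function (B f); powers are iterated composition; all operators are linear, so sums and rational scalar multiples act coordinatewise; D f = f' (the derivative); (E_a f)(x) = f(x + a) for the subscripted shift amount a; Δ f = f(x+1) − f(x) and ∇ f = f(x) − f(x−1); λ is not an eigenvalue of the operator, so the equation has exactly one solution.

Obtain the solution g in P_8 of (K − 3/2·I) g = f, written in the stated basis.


write g with unknown coordinates in the stated basis and equate coefficients in (K − 3/2·I) g = f
solving from the highest basis element down gives g = -(1/6)x^3 - (3/2)x^2 + (5/3)x + 220/9
check: K g = 4x + 110/3
so K g − 3/2·g = (1/4)x^3 + (9/4)x^2 + (3/2)x = f ✓

g(x) = -(1/6)x^3 - (3/2)x^2 + (5/3)x + 220/9


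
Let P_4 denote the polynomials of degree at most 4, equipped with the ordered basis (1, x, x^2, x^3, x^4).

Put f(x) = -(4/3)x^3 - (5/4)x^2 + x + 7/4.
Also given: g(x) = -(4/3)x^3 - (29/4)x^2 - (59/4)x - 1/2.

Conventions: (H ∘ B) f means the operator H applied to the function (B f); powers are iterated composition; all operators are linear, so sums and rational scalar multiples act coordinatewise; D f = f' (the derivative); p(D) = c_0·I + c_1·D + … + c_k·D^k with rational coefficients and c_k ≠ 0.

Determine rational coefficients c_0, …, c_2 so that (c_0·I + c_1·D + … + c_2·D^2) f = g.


D^0 f = -(4/3)x^3 - (5/4)x^2 + x + 7/4
D^1 f = -4x^2 - (5/2)x + 1
D^2 f = -8x - 5/2
matching coefficients of g against c_0 f + c_1 Df + … from the top degree down determines the c_i
solution: c_0 = 1, c_1 = 3/2, c_2 = 3/2

c_0 = 1, c_1 = 3/2, c_2 = 3/2


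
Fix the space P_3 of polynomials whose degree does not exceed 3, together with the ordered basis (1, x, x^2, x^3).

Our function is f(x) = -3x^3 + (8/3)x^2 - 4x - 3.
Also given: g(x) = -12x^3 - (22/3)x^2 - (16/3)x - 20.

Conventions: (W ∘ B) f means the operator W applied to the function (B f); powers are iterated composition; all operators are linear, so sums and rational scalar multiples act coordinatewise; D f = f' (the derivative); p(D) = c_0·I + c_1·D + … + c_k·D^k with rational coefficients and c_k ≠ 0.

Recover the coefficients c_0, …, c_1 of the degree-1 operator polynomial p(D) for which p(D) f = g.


D^0 f = -3x^3 + (8/3)x^2 - 4x - 3
D^1 f = -9x^2 + (16/3)x - 4
matching coefficients of g against c_0 f + c_1 Df + … from the top degree down determines the c_i
solution: c_0 = 4, c_1 = 2

c_0 = 4, c_1 = 2


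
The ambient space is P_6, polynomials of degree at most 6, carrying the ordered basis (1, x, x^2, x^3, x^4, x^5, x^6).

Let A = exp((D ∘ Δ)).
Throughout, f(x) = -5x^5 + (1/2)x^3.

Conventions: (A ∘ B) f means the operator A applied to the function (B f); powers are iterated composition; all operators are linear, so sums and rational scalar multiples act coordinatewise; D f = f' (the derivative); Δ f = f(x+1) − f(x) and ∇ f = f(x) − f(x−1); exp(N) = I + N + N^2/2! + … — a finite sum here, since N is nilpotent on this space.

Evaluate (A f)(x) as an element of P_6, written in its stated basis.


the image equals g(x) = -5x^5 - (199/2)x^3 - 150x^2 - 397x - 647/2

order-1 term: -100x^3 - 150x^2 - 97x - 47/2
order-2 term: -300x - 300
the series for exp((D ∘ Δ)) f terminates at order 2
exp((D ∘ Δ)) f = -5x^5 - (199/2)x^3 - 150x^2 - 397x - 647/2


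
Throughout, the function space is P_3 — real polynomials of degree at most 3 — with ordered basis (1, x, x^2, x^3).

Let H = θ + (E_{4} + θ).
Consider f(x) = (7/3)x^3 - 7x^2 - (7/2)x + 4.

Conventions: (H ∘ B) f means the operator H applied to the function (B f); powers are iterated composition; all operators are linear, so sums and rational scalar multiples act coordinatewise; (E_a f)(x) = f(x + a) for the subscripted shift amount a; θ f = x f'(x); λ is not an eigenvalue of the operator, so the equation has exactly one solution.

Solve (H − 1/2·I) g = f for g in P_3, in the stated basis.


write g with unknown coordinates in the stated basis and equate coefficients in (H − 1/2·I) g = f
solving from the highest basis element down gives g = (14/39)x^3 - (98/39)x^2 - (49/195)x + 8672/195
check: H g = (98/39)x^3 - (322/39)x^2 - (707/195)x + 5116/195
so H g − 1/2·g = (7/3)x^3 - 7x^2 - (7/2)x + 4 = f ✓

g(x) = (14/39)x^3 - (98/39)x^2 - (49/195)x + 8672/195


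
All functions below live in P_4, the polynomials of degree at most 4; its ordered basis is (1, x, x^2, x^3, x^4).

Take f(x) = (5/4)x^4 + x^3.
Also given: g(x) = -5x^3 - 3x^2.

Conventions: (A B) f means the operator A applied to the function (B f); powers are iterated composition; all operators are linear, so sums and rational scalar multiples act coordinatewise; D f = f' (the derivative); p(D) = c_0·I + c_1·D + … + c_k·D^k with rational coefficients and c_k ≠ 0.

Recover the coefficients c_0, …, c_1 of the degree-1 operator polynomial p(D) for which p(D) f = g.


p(D) = -D, i.e. c_0 = 0, c_1 = -1

D^0 f = (5/4)x^4 + x^3
D^1 f = 5x^3 + 3x^2
matching coefficients of g against c_0 f + c_1 Df + … from the top degree down determines the c_i
solution: c_0 = 0, c_1 = -1


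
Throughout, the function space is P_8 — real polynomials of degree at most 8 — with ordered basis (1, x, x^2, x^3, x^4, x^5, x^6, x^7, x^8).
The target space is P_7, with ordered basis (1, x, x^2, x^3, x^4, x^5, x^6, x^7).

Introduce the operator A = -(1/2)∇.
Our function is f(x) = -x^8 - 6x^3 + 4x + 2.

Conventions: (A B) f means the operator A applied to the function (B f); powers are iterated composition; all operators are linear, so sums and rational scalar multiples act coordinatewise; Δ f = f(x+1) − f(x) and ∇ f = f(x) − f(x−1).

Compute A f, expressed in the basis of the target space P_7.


∇ f = -8x^7 + 28x^6 - 56x^5 + 70x^4 - 56x^3 + 10x^2 + 10x - 1
(-(1/2)∇) f = 4x^7 - 14x^6 + 28x^5 - 35x^4 + 28x^3 - 5x^2 - 5x + 1/2

the image equals g(x) = 4x^7 - 14x^6 + 28x^5 - 35x^4 + 28x^3 - 5x^2 - 5x + 1/2


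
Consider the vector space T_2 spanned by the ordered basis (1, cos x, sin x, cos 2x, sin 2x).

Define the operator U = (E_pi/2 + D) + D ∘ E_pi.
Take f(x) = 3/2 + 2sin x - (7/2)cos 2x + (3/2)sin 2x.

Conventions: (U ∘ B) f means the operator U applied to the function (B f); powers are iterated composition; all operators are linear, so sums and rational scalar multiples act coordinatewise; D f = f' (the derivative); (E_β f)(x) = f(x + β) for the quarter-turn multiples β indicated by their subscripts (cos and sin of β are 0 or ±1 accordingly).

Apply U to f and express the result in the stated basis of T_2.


g(x) = 3/2 + 2cos x + (19/2)cos 2x + (25/2)sin 2x

E_pi/2 f = 3/2 + 2cos x + (7/2)cos 2x - (3/2)sin 2x
D f = 2cos x + 3cos 2x + 7sin 2x
(E_pi/2 + D) f = 3/2 + 4cos x + (13/2)cos 2x + (11/2)sin 2x
E_pi f = 3/2 - 2sin x - (7/2)cos 2x + (3/2)sin 2x
D E_pi f = -2cos x + 3cos 2x + 7sin 2x
((E_pi/2 + D) + D ∘ E_pi) f = 3/2 + 2cos x + (19/2)cos 2x + (25/2)sin 2x


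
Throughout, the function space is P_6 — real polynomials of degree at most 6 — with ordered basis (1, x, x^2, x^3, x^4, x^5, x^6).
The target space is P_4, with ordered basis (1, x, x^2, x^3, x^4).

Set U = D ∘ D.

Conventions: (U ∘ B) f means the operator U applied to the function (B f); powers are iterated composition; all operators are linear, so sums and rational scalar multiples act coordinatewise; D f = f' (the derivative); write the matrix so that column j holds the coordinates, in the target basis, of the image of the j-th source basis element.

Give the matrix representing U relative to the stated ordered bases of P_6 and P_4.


image of 1: 0
image of x: 0
image of x^2: 2
image of x^3: 6x
image of x^4: 12x^2
image of x^5: 20x^3
image of x^6: 30x^4
each image's coordinates form column j of the matrix

the matrix is [[0, 0, 2, 0, 0, 0, 0]; [0, 0, 0, 6, 0, 0, 0]; [0, 0, 0, 0, 12, 0, 0]; [0, 0, 0, 0, 0, 20, 0]; [0, 0, 0, 0, 0, 0, 30]] (rows listed top to bottom)


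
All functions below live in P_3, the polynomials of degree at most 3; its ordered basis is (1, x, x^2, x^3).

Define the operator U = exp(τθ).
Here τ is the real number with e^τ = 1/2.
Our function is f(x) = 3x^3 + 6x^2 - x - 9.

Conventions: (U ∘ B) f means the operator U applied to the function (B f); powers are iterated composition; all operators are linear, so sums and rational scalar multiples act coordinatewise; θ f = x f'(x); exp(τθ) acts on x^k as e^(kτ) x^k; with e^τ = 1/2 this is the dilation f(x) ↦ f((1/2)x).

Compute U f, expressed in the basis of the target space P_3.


exp(τθ) x^k = e^(kτ) x^k; with e^τ = 1/2 this sends x^k to (1/2)^k x^k
x ↦ 1/2 x
x^2 ↦ 1/4 x^2
x^3 ↦ 1/8 x^3
applying this coordinatewise to f: exp(τθ) f = (3/8)x^3 + (3/2)x^2 - (1/2)x - 9

the image equals g(x) = (3/8)x^3 + (3/2)x^2 - (1/2)x - 9


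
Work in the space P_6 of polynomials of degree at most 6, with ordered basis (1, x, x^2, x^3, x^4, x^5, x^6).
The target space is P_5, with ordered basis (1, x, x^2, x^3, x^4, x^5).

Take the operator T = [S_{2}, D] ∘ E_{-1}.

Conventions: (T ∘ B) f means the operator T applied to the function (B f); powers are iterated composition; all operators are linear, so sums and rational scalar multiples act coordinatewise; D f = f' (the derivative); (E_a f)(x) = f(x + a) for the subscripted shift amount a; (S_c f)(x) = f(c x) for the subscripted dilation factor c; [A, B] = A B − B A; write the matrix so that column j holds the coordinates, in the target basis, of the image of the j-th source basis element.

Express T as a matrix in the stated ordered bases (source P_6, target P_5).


image of 1: 0
image of x: -1
image of x^2: -4x + 2
image of x^3: -12x^2 + 12x - 3
image of x^4: -32x^3 + 48x^2 - 24x + 4
image of x^5: -80x^4 + 160x^3 - 120x^2 + 40x - 5
image of x^6: -192x^5 + 480x^4 - 480x^3 + 240x^2 - 60x + 6
each image's coordinates form column j of the matrix

the matrix is [[0, -1, 2, -3, 4, -5, 6]; [0, 0, -4, 12, -24, 40, -60]; [0, 0, 0, -12, 48, -120, 240]; [0, 0, 0, 0, -32, 160, -480]; [0, 0, 0, 0, 0, -80, 480]; [0, 0, 0, 0, 0, 0, -192]] (rows listed top to bottom)


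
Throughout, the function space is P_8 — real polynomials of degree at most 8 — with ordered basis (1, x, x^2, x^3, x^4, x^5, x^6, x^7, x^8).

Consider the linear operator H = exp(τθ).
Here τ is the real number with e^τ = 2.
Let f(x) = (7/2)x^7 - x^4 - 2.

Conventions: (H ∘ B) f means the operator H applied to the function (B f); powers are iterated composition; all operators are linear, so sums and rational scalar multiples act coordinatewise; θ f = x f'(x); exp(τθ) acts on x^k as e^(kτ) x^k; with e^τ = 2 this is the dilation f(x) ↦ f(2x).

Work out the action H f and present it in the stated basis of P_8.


the image equals g(x) = 448x^7 - 16x^4 - 2

exp(τθ) x^k = e^(kτ) x^k; with e^τ = 2 this sends x^k to 2^k x^k
x^4 ↦ 16 x^4
x^7 ↦ 128 x^7
applying this coordinatewise to f: exp(τθ) f = 448x^7 - 16x^4 - 2


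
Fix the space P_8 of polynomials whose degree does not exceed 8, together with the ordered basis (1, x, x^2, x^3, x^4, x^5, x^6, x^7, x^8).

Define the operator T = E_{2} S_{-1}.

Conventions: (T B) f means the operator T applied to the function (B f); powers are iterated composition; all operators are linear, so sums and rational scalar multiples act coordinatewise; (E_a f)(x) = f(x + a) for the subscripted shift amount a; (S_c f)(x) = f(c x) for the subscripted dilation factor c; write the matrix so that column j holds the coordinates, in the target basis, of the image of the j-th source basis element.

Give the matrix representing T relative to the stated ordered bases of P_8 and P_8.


the matrix is [[1, -2, 4, -8, 16, -32, 64, -128, 256]; [0, -1, 4, -12, 32, -80, 192, -448, 1024]; [0, 0, 1, -6, 24, -80, 240, -672, 1792]; [0, 0, 0, -1, 8, -40, 160, -560, 1792]; [0, 0, 0, 0, 1, -10, 60, -280, 1120]; [0, 0, 0, 0, 0, -1, 12, -84, 448]; [0, 0, 0, 0, 0, 0, 1, -14, 112]; [0, 0, 0, 0, 0, 0, 0, -1, 16]; [0, 0, 0, 0, 0, 0, 0, 0, 1]] (rows listed top to bottom)

image of 1: 1
image of x: -x - 2
image of x^2: x^2 + 4x + 4
image of x^3: -x^3 - 6x^2 - 12x - 8
image of x^4: x^4 + 8x^3 + 24x^2 + 32x + 16
image of x^5: -x^5 - 10x^4 - 40x^3 - 80x^2 - 80x - 32
image of x^6: x^6 + 12x^5 + 60x^4 + 160x^3 + 240x^2 + 192x + 64
image of x^7: -x^7 - 14x^6 - 84x^5 - 280x^4 - 560x^3 - 672x^2 - 448x - 128
image of x^8: x^8 + 16x^7 + 112x^6 + 448x^5 + 1120x^4 + 1792x^3 + 1792x^2 + 1024x + 256
each image's coordinates form column j of the matrix


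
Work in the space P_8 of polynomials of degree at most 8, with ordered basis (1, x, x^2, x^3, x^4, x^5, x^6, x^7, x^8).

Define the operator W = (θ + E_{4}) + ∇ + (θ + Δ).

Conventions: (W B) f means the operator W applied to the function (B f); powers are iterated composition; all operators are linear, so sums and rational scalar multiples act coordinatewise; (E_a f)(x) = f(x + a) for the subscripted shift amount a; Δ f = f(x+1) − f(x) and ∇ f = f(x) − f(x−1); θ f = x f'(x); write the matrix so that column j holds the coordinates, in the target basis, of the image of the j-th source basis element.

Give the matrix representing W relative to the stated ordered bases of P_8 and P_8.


the matrix is [[1, 6, 16, 66, 256, 1026, 4096, 16386, 65536]; [0, 3, 12, 48, 264, 1280, 6156, 28672, 131088]; [0, 0, 5, 18, 96, 660, 3840, 21546, 114688]; [0, 0, 0, 7, 24, 160, 1320, 8960, 57456]; [0, 0, 0, 0, 9, 30, 240, 2310, 17920]; [0, 0, 0, 0, 0, 11, 36, 336, 3696]; [0, 0, 0, 0, 0, 0, 13, 42, 448]; [0, 0, 0, 0, 0, 0, 0, 15, 48]; [0, 0, 0, 0, 0, 0, 0, 0, 17]] (rows listed top to bottom)

image of 1: 1
image of x: 3x + 6
image of x^2: 5x^2 + 12x + 16
image of x^3: 7x^3 + 18x^2 + 48x + 66
image of x^4: 9x^4 + 24x^3 + 96x^2 + 264x + 256
image of x^5: 11x^5 + 30x^4 + 160x^3 + 660x^2 + 1280x + 1026
image of x^6: 13x^6 + 36x^5 + 240x^4 + 1320x^3 + 3840x^2 + 6156x + 4096
image of x^7: 15x^7 + 42x^6 + 336x^5 + 2310x^4 + 8960x^3 + 21546x^2 + 28672x + 16386
image of x^8: 17x^8 + 48x^7 + 448x^6 + 3696x^5 + 17920x^4 + 57456x^3 + 114688x^2 + 131088x + 65536
each image's coordinates form column j of the matrix


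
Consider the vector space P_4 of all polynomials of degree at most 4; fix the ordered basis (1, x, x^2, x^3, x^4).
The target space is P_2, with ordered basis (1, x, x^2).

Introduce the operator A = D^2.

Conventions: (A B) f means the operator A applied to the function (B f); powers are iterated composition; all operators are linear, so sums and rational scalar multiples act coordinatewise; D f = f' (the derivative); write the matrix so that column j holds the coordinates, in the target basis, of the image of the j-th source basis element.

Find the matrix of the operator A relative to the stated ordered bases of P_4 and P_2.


the matrix is [[0, 0, 2, 0, 0]; [0, 0, 0, 6, 0]; [0, 0, 0, 0, 12]] (rows listed top to bottom)

image of 1: 0
image of x: 0
image of x^2: 2
image of x^3: 6x
image of x^4: 12x^2
each image's coordinates form column j of the matrix


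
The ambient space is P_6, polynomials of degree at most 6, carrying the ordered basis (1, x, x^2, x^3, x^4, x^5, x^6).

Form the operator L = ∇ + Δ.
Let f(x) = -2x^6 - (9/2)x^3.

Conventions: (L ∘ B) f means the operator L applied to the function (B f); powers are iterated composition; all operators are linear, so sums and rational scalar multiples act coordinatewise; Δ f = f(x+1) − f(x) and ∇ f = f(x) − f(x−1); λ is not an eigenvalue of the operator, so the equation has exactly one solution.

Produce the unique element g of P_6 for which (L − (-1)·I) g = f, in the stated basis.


write g with unknown coordinates in the stated basis and equate coefficients in (L − (-1)·I) g = f
solving from the highest basis element down gives g = -2x^6 + 24x^5 - 240x^4 + (3991/2)x^3 - 12453x^2 + 51756x - 107551
check: L g = -24x^5 + 240x^4 - 2000x^3 + 12453x^2 - 51756x + 107551
so L g − (-1)·g = -2x^6 - (9/2)x^3 = f ✓

the result is g(x) = -2x^6 + 24x^5 - 240x^4 + (3991/2)x^3 - 12453x^2 + 51756x - 107551


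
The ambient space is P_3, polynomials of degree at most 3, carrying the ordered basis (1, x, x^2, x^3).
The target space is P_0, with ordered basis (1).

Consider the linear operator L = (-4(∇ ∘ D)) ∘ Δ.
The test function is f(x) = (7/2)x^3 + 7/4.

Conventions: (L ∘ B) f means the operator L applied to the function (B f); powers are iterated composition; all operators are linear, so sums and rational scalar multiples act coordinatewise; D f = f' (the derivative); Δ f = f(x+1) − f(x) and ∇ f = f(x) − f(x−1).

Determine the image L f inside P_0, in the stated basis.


the result is g(x) = -84

Δ f = (21/2)x^2 + (21/2)x + 7/2
D Δ f = 21x + 21/2
∇ D Δ f = 21
(-4(∇ ∘ D)) Δ f = -84


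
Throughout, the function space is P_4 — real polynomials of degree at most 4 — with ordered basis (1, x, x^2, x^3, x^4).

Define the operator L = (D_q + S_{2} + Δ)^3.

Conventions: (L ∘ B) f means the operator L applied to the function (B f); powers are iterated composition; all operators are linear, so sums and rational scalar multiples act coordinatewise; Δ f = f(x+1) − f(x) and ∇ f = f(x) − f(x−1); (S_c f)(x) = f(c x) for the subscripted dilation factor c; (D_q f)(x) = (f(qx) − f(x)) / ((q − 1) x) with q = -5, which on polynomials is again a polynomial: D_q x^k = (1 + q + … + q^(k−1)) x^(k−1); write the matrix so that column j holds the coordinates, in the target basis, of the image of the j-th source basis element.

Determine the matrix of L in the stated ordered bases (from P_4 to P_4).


the matrix is [[1, 14, -7, 355, -4973]; [0, 8, -56, -420, -2096]; [0, 0, 64, 2688, -65184]; [0, 0, 0, 512, -44800]; [0, 0, 0, 0, 4096]] (rows listed top to bottom)

image of 1: 1
image of x: 8x + 14
image of x^2: 64x^2 - 56x - 7
image of x^3: 512x^3 + 2688x^2 - 420x + 355
image of x^4: 4096x^4 - 44800x^3 - 65184x^2 - 2096x - 4973
each image's coordinates form column j of the matrix


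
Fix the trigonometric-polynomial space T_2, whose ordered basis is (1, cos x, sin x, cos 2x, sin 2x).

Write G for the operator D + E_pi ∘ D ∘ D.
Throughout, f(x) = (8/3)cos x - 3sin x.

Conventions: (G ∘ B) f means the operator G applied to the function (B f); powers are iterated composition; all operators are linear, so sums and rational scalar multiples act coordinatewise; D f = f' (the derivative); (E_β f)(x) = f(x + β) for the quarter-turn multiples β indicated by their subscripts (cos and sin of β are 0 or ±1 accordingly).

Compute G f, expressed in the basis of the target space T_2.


D f = -3cos x - (8/3)sin x
D f = -3cos x - (8/3)sin x
D D f = -(8/3)cos x + 3sin x
E_pi D D f = (8/3)cos x - 3sin x
(D + E_pi ∘ D ∘ D) f = -(1/3)cos x - (17/3)sin x

g(x) = -(1/3)cos x - (17/3)sin x


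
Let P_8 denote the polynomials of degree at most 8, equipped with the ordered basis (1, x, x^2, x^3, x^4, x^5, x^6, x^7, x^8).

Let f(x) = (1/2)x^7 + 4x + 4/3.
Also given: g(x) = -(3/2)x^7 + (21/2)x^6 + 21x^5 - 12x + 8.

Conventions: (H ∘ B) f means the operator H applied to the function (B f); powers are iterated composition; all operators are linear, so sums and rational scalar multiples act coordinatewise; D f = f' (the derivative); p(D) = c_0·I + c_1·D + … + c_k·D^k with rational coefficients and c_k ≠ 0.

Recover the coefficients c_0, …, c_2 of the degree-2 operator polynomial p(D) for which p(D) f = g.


D^0 f = (1/2)x^7 + 4x + 4/3
D^1 f = (7/2)x^6 + 4
D^2 f = 21x^5
matching coefficients of g against c_0 f + c_1 Df + … from the top degree down determines the c_i
solution: c_0 = -3, c_1 = 3, c_2 = 1

p(D) = -3·I + 3·D + D^2, i.e. c_0 = -3, c_1 = 3, c_2 = 1


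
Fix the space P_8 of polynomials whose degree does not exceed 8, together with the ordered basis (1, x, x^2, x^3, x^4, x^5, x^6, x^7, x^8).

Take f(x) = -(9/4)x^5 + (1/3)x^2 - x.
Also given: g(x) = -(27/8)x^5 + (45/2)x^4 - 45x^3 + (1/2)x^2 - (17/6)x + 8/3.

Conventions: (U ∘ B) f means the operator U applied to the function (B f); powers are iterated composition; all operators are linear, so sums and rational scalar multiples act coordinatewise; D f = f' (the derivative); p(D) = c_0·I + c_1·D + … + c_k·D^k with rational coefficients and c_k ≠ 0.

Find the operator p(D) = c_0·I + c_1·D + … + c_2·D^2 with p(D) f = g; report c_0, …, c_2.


p(D) = (3/2)·I − 2·D + D^2, i.e. c_0 = 3/2, c_1 = -2, c_2 = 1

D^0 f = -(9/4)x^5 + (1/3)x^2 - x
D^1 f = -(45/4)x^4 + (2/3)x - 1
D^2 f = -45x^3 + 2/3
matching coefficients of g against c_0 f + c_1 Df + … from the top degree down determines the c_i
solution: c_0 = 3/2, c_1 = -2, c_2 = 1


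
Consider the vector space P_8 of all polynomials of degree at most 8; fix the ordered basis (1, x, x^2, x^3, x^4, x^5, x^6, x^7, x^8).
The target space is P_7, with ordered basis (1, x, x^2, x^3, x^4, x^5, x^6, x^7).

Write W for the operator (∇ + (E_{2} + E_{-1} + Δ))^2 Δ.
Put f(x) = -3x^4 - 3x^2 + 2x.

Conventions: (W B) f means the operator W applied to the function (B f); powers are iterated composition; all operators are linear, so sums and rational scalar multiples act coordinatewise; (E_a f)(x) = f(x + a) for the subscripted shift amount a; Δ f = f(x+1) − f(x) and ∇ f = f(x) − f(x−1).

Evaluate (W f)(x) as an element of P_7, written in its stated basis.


g(x) = -48x^3 - 504x^2 - 1872x - 2428

Δ f = -12x^3 - 18x^2 - 18x - 4
∇ Δ f = -36x^2 - 12
E_{2} Δ f = -12x^3 - 90x^2 - 234x - 208
E_{-1} Δ f = -12x^3 + 18x^2 - 18x + 8
Δ Δ f = -36x^2 - 72x - 48
(E_{2} + E_{-1} + Δ) Δ f = -24x^3 - 108x^2 - 324x - 248
(∇ + (E_{2} + E_{-1} + Δ)) Δ f = -24x^3 - 144x^2 - 324x - 260
∇ (∇ + (E_{2} + E_{-1} + Δ)) Δ f = -72x^2 - 216x - 204
E_{2} (∇ + (E_{2} + E_{-1} + Δ)) Δ f = -24x^3 - 288x^2 - 1188x - 1676
E_{-1} (∇ + (E_{2} + E_{-1} + Δ)) Δ f = -24x^3 - 72x^2 - 108x - 56
Δ (∇ + (E_{2} + E_{-1} + Δ)) Δ f = -72x^2 - 360x - 492
(E_{2} + E_{-1} + Δ) (∇ + (E_{2} + E_{-1} + Δ)) Δ f = -48x^3 - 432x^2 - 1656x - 2224
(∇ + (E_{2} + E_{-1} + Δ)) (∇ + (E_{2} + E_{-1} + Δ)) Δ f = -48x^3 - 504x^2 - 1872x - 2428


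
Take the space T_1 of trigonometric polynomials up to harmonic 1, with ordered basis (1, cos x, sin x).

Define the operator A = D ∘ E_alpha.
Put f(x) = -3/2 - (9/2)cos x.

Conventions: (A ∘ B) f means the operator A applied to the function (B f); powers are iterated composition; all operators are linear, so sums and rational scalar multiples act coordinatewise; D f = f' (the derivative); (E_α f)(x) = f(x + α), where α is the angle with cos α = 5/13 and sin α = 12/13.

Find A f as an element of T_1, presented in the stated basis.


g(x) = (54/13)cos x + (45/26)sin x

E_alpha f = -3/2 - (45/26)cos x + (54/13)sin x
D E_alpha f = (54/13)cos x + (45/26)sin x


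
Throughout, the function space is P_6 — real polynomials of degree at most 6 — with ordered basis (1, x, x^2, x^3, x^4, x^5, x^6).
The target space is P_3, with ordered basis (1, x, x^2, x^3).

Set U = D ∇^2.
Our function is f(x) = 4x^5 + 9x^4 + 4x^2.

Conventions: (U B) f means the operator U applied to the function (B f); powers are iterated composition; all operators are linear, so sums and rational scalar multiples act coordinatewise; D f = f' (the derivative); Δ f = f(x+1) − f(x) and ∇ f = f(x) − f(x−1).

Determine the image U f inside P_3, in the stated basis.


∇ f = 20x^4 - 4x^3 - 14x^2 + 24x - 9
∇ ∇ f = 80x^3 - 132x^2 + 64x + 14
D ∇^2 f = 240x^2 - 264x + 64

g(x) = 240x^2 - 264x + 64


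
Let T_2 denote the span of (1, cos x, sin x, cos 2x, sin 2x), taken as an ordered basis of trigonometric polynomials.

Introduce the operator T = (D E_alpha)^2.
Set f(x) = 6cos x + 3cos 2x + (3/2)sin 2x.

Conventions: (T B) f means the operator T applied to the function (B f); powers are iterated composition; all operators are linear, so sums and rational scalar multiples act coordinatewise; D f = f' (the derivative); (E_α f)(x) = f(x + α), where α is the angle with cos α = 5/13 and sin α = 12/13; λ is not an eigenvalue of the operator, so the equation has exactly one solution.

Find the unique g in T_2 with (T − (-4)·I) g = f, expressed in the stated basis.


g(x) = (106/85)cos x - (16/85)sin x + (121/640)cos 2x + (179/320)sin 2x

write g with unknown coordinates in the stated basis and equate coefficients in (T − (-4)·I) g = f
solving from the highest basis element down gives g = (106/85)cos x - (16/85)sin x + (121/640)cos 2x + (179/320)sin 2x
check: T g = (86/85)cos x + (64/85)sin x + (359/160)cos 2x - (59/80)sin 2x
so T g − (-4)·g = 6cos x + 3cos 2x + (3/2)sin 2x = f ✓


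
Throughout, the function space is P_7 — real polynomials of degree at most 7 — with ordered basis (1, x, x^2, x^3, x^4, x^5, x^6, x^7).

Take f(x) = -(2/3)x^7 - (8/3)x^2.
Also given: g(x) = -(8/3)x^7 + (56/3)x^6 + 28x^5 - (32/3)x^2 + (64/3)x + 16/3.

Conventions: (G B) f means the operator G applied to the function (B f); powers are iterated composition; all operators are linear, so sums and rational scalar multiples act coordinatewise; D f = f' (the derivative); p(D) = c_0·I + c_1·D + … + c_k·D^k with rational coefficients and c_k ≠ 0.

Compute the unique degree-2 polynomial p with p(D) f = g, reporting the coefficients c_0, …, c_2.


p(D) = 4·I − 4·D − D^2, i.e. c_0 = 4, c_1 = -4, c_2 = -1

D^0 f = -(2/3)x^7 - (8/3)x^2
D^1 f = -(14/3)x^6 - (16/3)x
D^2 f = -28x^5 - 16/3
matching coefficients of g against c_0 f + c_1 Df + … from the top degree down determines the c_i
solution: c_0 = 4, c_1 = -4, c_2 = -1


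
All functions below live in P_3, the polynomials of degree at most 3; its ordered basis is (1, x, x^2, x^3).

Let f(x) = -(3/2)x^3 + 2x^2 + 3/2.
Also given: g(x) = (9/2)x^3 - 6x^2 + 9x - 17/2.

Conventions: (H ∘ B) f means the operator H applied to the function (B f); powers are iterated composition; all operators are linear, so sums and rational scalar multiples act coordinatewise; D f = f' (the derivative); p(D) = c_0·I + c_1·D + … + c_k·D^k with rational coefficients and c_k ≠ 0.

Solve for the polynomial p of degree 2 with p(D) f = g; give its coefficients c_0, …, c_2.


c_0 = -3, c_1 = 0, c_2 = -1

D^0 f = -(3/2)x^3 + 2x^2 + 3/2
D^1 f = -(9/2)x^2 + 4x
D^2 f = -9x + 4
matching coefficients of g against c_0 f + c_1 Df + … from the top degree down determines the c_i
solution: c_0 = -3, c_1 = 0, c_2 = -1


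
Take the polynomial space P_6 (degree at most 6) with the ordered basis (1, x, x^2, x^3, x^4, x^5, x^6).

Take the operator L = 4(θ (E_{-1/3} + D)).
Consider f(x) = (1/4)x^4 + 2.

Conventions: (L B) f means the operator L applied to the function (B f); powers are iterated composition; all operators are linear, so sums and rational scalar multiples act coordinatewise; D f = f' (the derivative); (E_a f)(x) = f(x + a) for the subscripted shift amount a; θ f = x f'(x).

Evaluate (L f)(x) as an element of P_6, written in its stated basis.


E_{-1/3} f = (1/4)x^4 - (1/3)x^3 + (1/6)x^2 - (1/27)x + 649/324
D f = x^3
(E_{-1/3} + D) f = (1/4)x^4 + (2/3)x^3 + (1/6)x^2 - (1/27)x + 649/324
θ (E_{-1/3} + D) f = x^4 + 2x^3 + (1/3)x^2 - (1/27)x
(4(θ (E_{-1/3} + D))) f = 4x^4 + 8x^3 + (4/3)x^2 - (4/27)x

g(x) = 4x^4 + 8x^3 + (4/3)x^2 - (4/27)x


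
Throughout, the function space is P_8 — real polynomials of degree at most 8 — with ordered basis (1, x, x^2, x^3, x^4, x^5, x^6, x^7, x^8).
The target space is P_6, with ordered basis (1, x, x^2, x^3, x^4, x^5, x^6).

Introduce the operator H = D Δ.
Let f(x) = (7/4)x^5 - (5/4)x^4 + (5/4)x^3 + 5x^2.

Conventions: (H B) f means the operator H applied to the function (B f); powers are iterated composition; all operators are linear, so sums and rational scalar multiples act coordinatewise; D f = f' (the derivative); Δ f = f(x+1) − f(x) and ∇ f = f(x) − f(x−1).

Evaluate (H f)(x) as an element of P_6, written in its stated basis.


the result is g(x) = 35x^3 + (75/2)x^2 + (55/2)x + 35/2

Δ f = (35/4)x^4 + (25/2)x^3 + (55/4)x^2 + (35/2)x + 27/4
D Δ f = 35x^3 + (75/2)x^2 + (55/2)x + 35/2


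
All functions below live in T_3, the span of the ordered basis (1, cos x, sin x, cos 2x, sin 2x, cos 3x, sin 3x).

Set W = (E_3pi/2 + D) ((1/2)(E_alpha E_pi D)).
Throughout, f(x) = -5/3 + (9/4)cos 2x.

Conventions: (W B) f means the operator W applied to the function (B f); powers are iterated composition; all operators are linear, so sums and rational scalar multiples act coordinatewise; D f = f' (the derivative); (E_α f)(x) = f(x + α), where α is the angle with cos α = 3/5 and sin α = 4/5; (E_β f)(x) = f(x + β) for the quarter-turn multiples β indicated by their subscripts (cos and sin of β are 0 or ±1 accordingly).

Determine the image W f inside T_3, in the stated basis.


the image equals g(x) = (171/50)cos 2x + (369/100)sin 2x

D f = -(9/2)sin 2x
E_pi D f = -(9/2)sin 2x
E_alpha E_pi D f = -(108/25)cos 2x + (63/50)sin 2x
((1/2)(E_alpha E_pi D)) f = -(54/25)cos 2x + (63/100)sin 2x
E_3pi/2 ((1/2)(E_alpha E_pi D)) f = (54/25)cos 2x - (63/100)sin 2x
D ((1/2)(E_alpha E_pi D)) f = (63/50)cos 2x + (108/25)sin 2x
(E_3pi/2 + D) ((1/2)(E_alpha E_pi D)) f = (171/50)cos 2x + (369/100)sin 2x


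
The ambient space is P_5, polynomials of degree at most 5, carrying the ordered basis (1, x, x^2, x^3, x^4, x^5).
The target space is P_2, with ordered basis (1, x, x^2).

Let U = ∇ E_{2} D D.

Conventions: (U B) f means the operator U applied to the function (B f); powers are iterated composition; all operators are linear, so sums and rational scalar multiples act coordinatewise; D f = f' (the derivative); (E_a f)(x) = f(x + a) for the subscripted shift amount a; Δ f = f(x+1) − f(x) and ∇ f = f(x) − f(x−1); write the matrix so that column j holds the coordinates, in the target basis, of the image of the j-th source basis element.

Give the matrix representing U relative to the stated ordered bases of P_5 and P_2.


the matrix is [[0, 0, 0, 6, 36, 140]; [0, 0, 0, 0, 24, 180]; [0, 0, 0, 0, 0, 60]] (rows listed top to bottom)

image of 1: 0
image of x: 0
image of x^2: 0
image of x^3: 6
image of x^4: 24x + 36
image of x^5: 60x^2 + 180x + 140
each image's coordinates form column j of the matrix


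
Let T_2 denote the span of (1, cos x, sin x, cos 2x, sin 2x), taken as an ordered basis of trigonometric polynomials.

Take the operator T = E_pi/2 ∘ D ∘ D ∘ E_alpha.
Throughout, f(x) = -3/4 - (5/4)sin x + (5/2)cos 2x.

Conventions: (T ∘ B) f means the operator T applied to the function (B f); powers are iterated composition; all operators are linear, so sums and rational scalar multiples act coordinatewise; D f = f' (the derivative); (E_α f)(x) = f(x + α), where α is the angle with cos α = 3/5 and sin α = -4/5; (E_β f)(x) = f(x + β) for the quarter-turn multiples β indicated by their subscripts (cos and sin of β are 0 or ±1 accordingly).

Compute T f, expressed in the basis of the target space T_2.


E_alpha f = -3/4 + cos x - (3/4)sin x - (7/10)cos 2x + (12/5)sin 2x
D E_alpha f = -(3/4)cos x - sin x + (24/5)cos 2x + (7/5)sin 2x
D D E_alpha f = -cos x + (3/4)sin x + (14/5)cos 2x - (48/5)sin 2x
E_pi/2 (D ∘ D) E_alpha f = (3/4)cos x + sin x - (14/5)cos 2x + (48/5)sin 2x

g(x) = (3/4)cos x + sin x - (14/5)cos 2x + (48/5)sin 2x


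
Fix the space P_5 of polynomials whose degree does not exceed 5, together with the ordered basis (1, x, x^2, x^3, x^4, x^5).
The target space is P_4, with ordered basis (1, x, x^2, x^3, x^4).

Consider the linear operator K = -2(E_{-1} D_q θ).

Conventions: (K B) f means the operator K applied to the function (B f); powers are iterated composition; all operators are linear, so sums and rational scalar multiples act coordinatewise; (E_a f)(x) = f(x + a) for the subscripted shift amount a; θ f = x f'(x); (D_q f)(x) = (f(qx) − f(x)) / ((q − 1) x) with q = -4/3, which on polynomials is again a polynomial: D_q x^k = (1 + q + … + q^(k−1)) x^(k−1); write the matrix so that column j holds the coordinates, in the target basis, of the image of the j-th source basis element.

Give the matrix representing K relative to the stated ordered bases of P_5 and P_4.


the matrix is [[0, -2, -4/3, -26/3, -200/27, -1810/81]; [0, 0, 4/3, 52/3, 200/9, 7240/81]; [0, 0, 0, -26/3, -200/9, -3620/27]; [0, 0, 0, 0, 200/27, 7240/81]; [0, 0, 0, 0, 0, -1810/81]] (rows listed top to bottom)

image of 1: 0
image of x: -2
image of x^2: (4/3)x - 4/3
image of x^3: -(26/3)x^2 + (52/3)x - 26/3
image of x^4: (200/27)x^3 - (200/9)x^2 + (200/9)x - 200/27
image of x^5: -(1810/81)x^4 + (7240/81)x^3 - (3620/27)x^2 + (7240/81)x - 1810/81
each image's coordinates form column j of the matrix


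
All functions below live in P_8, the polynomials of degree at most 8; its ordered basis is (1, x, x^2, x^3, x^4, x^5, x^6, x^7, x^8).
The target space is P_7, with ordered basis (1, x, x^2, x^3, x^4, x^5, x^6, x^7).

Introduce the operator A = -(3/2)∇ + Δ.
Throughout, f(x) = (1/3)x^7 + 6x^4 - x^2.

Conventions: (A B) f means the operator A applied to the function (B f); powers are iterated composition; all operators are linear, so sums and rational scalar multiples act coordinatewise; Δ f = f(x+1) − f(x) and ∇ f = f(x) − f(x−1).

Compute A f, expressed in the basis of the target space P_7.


∇ f = (7/3)x^6 - 7x^5 + (35/3)x^4 + (37/3)x^3 - 29x^2 + (59/3)x - 14/3
(-(3/2)∇) f = -(7/2)x^6 + (21/2)x^5 - (35/2)x^4 - (37/2)x^3 + (87/2)x^2 - (59/2)x + 7
Δ f = (7/3)x^6 + 7x^5 + (35/3)x^4 + (107/3)x^3 + 43x^2 + (73/3)x + 16/3
(-(3/2)∇ + Δ) f = -(7/6)x^6 + (35/2)x^5 - (35/6)x^4 + (103/6)x^3 + (173/2)x^2 - (31/6)x + 37/3

g(x) = -(7/6)x^6 + (35/2)x^5 - (35/6)x^4 + (103/6)x^3 + (173/2)x^2 - (31/6)x + 37/3


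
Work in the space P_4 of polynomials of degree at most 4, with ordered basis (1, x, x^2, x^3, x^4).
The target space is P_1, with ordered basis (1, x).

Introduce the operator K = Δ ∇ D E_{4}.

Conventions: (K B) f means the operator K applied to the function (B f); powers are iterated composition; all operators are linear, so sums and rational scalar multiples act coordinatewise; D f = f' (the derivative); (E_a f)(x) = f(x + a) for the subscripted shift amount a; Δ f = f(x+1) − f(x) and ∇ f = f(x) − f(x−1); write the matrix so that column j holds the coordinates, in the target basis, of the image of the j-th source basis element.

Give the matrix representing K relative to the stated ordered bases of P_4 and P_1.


image of 1: 0
image of x: 0
image of x^2: 0
image of x^3: 6
image of x^4: 24x + 96
each image's coordinates form column j of the matrix

the matrix is [[0, 0, 0, 6, 96]; [0, 0, 0, 0, 24]] (rows listed top to bottom)


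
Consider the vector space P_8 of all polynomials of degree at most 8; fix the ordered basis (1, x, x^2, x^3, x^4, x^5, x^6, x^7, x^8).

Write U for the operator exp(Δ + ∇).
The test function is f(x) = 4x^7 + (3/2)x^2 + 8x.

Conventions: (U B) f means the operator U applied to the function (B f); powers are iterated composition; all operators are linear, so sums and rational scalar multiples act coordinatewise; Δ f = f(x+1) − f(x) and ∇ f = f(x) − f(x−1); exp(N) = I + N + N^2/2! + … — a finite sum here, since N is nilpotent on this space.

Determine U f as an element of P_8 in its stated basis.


the result is g(x) = 4x^7 + 56x^6 + 336x^5 + 1400x^4 + 4480x^3 + (19155/2)x^2 + 12558x + 7934

order-1 term: 56x^6 + 280x^4 + 168x^2 + 6x + 24
order-2 term: 336x^5 + 2240x^3 + 1792x + 6
order-3 term: 1120x^4 + 6720x^2 + 2912
order-4 term: 2240x^3 + 8960x
order-5 term: 2688x^2 + 4480
order-6 term: 1792x
order-7 term: 512
the series for exp(Δ + ∇) f terminates at order 7
exp(Δ + ∇) f = 4x^7 + 56x^6 + 336x^5 + 1400x^4 + 4480x^3 + (19155/2)x^2 + 12558x + 7934


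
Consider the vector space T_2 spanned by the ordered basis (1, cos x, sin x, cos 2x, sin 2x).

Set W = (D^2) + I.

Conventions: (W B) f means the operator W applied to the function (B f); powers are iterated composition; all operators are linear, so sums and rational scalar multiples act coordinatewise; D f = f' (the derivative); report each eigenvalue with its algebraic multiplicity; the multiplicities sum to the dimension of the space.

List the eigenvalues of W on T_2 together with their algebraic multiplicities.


λ = -3 (multiplicity 2), λ = 0 (multiplicity 2), λ = 1 (multiplicity 1)

image of 1: 1
image of cos x: 0
image of sin x: 0
image of cos 2x: -3cos 2x
image of sin 2x: -3sin 2x
the matrix is diagonal; its diagonal is (1, 0, 0, -3, -3)
for a triangular matrix the eigenvalues are the diagonal entries, with algebraic multiplicity their repetition count


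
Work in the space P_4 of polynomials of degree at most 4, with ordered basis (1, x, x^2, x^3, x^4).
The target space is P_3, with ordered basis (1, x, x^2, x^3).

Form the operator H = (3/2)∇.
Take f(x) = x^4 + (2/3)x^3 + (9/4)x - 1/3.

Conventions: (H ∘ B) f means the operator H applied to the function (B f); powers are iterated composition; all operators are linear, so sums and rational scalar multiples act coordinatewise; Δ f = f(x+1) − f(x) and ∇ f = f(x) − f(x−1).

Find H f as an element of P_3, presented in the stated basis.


∇ f = 4x^3 - 4x^2 + 2x + 23/12
((3/2)∇) f = 6x^3 - 6x^2 + 3x + 23/8

the image equals g(x) = 6x^3 - 6x^2 + 3x + 23/8


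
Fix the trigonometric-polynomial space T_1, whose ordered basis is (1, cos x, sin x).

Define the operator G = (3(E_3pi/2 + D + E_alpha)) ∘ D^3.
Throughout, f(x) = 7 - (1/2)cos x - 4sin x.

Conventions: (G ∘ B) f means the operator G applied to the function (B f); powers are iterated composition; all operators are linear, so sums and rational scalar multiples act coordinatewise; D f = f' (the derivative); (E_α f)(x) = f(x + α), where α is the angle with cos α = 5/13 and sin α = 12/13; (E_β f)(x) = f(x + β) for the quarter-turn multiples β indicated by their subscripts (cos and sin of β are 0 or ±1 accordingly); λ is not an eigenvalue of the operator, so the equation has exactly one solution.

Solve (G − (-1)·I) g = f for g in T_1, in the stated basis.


the image equals g(x) = 7 - (169/404)cos x - (377/404)sin x

write g with unknown coordinates in the stated basis and equate coefficients in (G − (-1)·I) g = f
solving from the highest basis element down gives g = 7 - (169/404)cos x - (377/404)sin x
check: G g = -(33/404)cos x - (1239/404)sin x
so G g − (-1)·g = 7 - (1/2)cos x - 4sin x = f ✓


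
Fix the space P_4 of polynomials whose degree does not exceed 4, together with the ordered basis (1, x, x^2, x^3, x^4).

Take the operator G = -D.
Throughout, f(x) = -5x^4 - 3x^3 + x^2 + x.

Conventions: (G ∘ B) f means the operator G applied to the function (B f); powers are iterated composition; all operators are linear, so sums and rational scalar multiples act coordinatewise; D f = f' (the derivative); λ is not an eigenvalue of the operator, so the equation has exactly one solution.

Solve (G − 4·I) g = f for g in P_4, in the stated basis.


the image equals g(x) = (5/4)x^4 - (1/2)x^3 + (1/8)x^2 - (5/16)x + 5/64

write g with unknown coordinates in the stated basis and equate coefficients in (G − 4·I) g = f
solving from the highest basis element down gives g = (5/4)x^4 - (1/2)x^3 + (1/8)x^2 - (5/16)x + 5/64
check: G g = -5x^3 + (3/2)x^2 - (1/4)x + 5/16
so G g − 4·g = -5x^4 - 3x^3 + x^2 + x = f ✓


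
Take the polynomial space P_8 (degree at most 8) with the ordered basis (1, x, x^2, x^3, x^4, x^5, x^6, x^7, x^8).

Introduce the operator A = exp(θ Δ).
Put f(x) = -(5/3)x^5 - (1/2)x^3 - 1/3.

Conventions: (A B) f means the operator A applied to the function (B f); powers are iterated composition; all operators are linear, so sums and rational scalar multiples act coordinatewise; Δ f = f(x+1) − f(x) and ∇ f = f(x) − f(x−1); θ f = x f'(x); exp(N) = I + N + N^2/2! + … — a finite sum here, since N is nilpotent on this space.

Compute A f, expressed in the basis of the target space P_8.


order-1 term: -(100/3)x^4 - 50x^3 - (109/3)x^2 - (59/6)x
order-2 term: -200x^3 - 350x^2 - 178x
order-3 term: -400x^2 - (1300/3)x
order-4 term: -200x
the series for exp(θ Δ) f terminates at order 4
exp(θ Δ) f = -(5/3)x^5 - (100/3)x^4 - (501/2)x^3 - (2359/3)x^2 - (4927/6)x - 1/3

g(x) = -(5/3)x^5 - (100/3)x^4 - (501/2)x^3 - (2359/3)x^2 - (4927/6)x - 1/3
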